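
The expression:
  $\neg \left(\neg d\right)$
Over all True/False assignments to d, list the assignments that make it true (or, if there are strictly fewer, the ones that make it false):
is true only for:
  d=True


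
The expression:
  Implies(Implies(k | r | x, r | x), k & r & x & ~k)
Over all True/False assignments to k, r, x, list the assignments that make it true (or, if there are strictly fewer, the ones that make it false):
is true only for:
  k=True, r=False, x=False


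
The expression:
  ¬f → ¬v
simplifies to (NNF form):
f ∨ ¬v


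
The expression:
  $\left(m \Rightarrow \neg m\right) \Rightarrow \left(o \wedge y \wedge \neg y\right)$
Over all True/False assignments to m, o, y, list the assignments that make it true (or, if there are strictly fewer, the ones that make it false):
is true only for:
  m=True, o=False, y=False;
  m=True, o=False, y=True;
  m=True, o=True, y=False;
  m=True, o=True, y=True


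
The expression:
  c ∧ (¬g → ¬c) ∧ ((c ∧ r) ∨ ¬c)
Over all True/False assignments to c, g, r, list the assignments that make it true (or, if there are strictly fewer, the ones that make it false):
is true only for:
  c=True, g=True, r=True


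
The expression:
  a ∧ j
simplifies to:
a ∧ j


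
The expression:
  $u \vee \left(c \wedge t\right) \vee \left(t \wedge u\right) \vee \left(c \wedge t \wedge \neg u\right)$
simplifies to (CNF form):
$\left(c \vee u\right) \wedge \left(t \vee u\right)$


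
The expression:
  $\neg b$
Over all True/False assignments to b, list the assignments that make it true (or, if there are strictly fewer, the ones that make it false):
is true only for:
  b=False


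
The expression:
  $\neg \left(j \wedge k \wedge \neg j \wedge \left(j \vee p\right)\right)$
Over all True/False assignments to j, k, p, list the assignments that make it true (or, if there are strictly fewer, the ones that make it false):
is always true.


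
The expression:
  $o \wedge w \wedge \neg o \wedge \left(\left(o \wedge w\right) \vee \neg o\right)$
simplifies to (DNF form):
$\text{False}$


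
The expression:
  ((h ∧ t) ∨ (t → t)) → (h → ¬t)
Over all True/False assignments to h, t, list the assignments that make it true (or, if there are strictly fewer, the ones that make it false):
is false only for:
  h=True, t=True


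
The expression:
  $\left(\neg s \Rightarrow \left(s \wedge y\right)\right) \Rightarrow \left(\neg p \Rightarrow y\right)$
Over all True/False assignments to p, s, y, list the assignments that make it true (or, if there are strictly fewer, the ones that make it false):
is false only for:
  p=False, s=True, y=False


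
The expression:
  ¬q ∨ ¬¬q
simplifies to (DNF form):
True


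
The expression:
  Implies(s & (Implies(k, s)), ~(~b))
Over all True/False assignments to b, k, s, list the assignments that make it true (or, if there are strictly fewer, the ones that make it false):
is false only for:
  b=False, k=False, s=True;
  b=False, k=True, s=True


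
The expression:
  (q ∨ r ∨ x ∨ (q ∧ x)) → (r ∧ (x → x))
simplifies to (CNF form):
(r ∨ ¬q) ∧ (r ∨ ¬x)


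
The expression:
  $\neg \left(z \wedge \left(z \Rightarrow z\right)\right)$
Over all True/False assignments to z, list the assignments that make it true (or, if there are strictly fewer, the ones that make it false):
is true only for:
  z=False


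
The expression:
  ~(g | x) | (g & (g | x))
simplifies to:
g | ~x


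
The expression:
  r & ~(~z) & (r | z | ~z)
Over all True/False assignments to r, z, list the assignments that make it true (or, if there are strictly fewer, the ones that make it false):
is true only for:
  r=True, z=True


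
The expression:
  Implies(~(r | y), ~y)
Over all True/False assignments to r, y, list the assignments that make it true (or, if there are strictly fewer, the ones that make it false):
is always true.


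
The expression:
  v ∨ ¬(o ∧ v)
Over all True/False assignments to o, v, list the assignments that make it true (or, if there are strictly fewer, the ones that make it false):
is always true.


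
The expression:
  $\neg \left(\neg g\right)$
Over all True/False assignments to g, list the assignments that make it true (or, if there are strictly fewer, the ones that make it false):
is true only for:
  g=True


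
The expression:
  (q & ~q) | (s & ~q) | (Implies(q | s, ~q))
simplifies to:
~q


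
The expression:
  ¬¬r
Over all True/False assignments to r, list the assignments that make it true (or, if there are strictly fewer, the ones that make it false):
is true only for:
  r=True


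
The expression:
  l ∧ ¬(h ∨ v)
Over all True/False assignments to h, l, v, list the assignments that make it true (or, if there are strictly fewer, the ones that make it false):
is true only for:
  h=False, l=True, v=False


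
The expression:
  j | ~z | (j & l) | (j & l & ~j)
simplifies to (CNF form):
j | ~z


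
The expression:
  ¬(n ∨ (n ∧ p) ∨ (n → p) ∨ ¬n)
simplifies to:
False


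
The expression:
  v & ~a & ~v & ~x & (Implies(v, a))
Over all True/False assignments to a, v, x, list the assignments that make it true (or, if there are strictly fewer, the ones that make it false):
is never true.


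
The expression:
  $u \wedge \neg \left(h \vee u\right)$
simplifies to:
$\text{False}$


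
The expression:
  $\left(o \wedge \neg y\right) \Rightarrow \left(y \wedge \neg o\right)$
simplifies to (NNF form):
$y \vee \neg o$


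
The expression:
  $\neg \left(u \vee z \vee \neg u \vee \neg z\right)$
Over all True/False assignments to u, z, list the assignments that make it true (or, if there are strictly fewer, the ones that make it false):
is never true.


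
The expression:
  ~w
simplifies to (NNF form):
~w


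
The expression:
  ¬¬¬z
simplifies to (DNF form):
¬z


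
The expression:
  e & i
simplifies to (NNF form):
e & i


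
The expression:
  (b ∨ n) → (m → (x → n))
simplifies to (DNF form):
n ∨ ¬b ∨ ¬m ∨ ¬x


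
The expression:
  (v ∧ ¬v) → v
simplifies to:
True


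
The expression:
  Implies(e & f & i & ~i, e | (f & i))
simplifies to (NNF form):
True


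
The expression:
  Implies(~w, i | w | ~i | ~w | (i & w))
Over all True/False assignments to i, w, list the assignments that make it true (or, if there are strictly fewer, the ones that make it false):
is always true.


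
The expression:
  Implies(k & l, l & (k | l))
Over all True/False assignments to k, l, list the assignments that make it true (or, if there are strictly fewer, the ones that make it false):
is always true.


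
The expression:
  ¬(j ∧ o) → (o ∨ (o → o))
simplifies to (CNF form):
True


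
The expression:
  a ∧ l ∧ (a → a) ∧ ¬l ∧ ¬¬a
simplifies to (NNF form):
False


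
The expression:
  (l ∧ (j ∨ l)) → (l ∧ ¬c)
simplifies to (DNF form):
¬c ∨ ¬l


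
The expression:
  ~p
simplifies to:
~p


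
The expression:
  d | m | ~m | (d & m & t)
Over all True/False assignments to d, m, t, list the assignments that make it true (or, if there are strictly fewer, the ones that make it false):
is always true.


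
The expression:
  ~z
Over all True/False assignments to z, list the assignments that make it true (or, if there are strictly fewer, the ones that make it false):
is true only for:
  z=False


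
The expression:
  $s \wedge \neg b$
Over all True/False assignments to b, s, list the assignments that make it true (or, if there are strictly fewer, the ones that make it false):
is true only for:
  b=False, s=True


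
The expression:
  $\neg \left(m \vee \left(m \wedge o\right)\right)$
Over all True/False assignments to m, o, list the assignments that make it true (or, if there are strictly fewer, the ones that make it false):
is true only for:
  m=False, o=False;
  m=False, o=True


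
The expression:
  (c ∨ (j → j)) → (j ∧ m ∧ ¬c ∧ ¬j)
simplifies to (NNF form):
False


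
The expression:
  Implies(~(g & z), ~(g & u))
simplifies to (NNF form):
z | ~g | ~u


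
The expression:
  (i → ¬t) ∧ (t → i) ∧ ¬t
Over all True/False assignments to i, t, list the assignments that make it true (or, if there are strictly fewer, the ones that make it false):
is true only for:
  i=False, t=False;
  i=True, t=False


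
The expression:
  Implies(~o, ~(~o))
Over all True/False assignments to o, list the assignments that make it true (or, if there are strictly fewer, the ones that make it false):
is true only for:
  o=True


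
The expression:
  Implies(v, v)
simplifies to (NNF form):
True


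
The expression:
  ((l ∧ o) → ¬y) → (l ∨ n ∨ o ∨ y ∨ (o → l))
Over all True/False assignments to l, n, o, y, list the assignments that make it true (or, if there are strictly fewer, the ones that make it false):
is always true.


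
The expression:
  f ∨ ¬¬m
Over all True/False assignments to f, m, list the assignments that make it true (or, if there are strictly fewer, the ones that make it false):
is false only for:
  f=False, m=False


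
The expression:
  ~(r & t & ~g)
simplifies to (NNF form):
g | ~r | ~t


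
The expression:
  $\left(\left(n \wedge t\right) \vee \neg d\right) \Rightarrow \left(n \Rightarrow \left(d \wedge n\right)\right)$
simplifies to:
$d \vee \neg n$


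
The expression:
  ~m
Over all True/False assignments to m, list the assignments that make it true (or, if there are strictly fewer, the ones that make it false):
is true only for:
  m=False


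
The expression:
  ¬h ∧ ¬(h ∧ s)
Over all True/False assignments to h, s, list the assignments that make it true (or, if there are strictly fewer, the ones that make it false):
is true only for:
  h=False, s=False;
  h=False, s=True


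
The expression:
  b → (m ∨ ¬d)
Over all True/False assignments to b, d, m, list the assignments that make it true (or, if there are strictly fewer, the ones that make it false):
is false only for:
  b=True, d=True, m=False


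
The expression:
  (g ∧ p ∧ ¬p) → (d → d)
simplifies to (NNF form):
True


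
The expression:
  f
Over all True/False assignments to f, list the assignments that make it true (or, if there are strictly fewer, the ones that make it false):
is true only for:
  f=True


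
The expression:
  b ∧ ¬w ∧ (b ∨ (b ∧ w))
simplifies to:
b ∧ ¬w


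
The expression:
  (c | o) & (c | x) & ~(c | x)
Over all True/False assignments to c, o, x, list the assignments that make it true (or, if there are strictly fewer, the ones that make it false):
is never true.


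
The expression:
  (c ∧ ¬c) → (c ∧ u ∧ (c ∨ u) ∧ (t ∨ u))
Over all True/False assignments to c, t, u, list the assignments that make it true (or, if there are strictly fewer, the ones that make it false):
is always true.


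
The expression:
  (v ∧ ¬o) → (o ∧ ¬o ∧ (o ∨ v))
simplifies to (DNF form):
o ∨ ¬v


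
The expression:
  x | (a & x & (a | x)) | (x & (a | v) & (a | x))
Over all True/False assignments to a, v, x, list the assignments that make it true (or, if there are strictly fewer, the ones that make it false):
is true only for:
  a=False, v=False, x=True;
  a=False, v=True, x=True;
  a=True, v=False, x=True;
  a=True, v=True, x=True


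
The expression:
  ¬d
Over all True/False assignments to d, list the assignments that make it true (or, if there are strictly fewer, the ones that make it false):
is true only for:
  d=False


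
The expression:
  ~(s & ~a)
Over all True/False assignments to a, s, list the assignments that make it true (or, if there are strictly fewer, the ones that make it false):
is false only for:
  a=False, s=True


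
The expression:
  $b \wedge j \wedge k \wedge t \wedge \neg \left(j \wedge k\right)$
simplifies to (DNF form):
$\text{False}$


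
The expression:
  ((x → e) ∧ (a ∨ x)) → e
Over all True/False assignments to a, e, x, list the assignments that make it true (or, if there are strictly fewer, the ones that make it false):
is false only for:
  a=True, e=False, x=False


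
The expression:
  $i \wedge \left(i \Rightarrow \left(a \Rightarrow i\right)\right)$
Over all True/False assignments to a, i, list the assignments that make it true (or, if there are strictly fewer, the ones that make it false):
is true only for:
  a=False, i=True;
  a=True, i=True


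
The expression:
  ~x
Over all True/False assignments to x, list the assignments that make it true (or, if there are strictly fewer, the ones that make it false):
is true only for:
  x=False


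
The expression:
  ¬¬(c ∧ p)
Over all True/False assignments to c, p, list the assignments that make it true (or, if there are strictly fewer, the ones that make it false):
is true only for:
  c=True, p=True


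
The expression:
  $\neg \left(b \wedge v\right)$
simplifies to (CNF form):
$\neg b \vee \neg v$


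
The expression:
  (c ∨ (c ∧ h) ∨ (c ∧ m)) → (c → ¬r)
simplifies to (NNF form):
¬c ∨ ¬r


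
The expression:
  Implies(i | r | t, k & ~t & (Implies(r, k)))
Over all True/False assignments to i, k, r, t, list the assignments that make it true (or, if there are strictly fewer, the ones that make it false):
is true only for:
  i=False, k=False, r=False, t=False;
  i=False, k=True, r=False, t=False;
  i=False, k=True, r=True, t=False;
  i=True, k=True, r=False, t=False;
  i=True, k=True, r=True, t=False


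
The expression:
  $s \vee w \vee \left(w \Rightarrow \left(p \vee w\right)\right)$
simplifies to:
$\text{True}$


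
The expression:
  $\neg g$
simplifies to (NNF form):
$\neg g$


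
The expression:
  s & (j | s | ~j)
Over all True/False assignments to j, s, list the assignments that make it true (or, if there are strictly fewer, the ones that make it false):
is true only for:
  j=False, s=True;
  j=True, s=True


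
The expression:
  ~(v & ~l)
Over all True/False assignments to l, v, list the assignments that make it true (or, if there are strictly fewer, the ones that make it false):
is false only for:
  l=False, v=True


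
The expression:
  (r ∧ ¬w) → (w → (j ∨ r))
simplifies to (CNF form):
True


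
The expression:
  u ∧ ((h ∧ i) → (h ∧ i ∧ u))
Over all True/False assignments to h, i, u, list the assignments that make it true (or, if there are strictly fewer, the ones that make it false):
is true only for:
  h=False, i=False, u=True;
  h=False, i=True, u=True;
  h=True, i=False, u=True;
  h=True, i=True, u=True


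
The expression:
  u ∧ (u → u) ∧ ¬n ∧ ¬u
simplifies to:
False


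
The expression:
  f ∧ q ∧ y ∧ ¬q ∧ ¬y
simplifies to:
False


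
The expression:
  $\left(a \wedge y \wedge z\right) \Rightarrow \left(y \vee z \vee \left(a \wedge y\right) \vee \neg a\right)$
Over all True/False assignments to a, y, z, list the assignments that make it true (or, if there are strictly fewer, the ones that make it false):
is always true.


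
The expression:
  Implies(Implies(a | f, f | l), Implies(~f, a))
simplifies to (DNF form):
a | f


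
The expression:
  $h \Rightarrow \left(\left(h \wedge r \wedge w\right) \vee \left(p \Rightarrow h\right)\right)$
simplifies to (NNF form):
$\text{True}$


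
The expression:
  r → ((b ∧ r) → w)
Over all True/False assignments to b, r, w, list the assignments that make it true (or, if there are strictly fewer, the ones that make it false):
is false only for:
  b=True, r=True, w=False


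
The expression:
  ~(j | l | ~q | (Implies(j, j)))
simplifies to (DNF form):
False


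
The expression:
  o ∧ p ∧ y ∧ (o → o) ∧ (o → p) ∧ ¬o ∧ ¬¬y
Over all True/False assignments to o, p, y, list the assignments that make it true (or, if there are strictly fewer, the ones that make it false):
is never true.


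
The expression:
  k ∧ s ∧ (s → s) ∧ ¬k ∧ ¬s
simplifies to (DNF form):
False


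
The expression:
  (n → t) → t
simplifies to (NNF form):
n ∨ t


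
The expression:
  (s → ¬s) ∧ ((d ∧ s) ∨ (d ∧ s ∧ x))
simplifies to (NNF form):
False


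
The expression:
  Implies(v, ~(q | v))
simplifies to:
~v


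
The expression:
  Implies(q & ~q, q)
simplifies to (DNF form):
True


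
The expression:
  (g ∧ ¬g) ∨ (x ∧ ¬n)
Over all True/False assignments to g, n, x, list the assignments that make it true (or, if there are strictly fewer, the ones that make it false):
is true only for:
  g=False, n=False, x=True;
  g=True, n=False, x=True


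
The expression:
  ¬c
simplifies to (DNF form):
¬c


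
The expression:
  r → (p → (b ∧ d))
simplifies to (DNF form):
(b ∧ d) ∨ ¬p ∨ ¬r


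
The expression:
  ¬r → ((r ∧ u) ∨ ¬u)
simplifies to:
r ∨ ¬u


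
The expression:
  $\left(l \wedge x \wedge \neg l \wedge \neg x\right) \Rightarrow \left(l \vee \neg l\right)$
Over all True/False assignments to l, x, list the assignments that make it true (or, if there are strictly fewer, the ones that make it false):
is always true.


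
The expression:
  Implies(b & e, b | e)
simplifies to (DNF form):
True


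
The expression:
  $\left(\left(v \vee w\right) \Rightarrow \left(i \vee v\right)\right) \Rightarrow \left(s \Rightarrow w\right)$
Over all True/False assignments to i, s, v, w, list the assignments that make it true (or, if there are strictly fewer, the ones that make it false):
is false only for:
  i=False, s=True, v=False, w=False;
  i=False, s=True, v=True, w=False;
  i=True, s=True, v=False, w=False;
  i=True, s=True, v=True, w=False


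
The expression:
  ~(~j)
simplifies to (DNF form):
j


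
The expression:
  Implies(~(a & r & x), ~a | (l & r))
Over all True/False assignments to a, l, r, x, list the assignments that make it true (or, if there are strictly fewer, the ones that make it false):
is false only for:
  a=True, l=False, r=False, x=False;
  a=True, l=False, r=False, x=True;
  a=True, l=False, r=True, x=False;
  a=True, l=True, r=False, x=False;
  a=True, l=True, r=False, x=True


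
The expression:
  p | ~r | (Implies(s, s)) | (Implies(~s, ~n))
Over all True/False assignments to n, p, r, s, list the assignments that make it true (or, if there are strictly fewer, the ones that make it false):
is always true.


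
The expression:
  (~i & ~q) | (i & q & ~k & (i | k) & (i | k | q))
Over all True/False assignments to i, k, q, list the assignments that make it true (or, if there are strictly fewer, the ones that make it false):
is true only for:
  i=False, k=False, q=False;
  i=False, k=True, q=False;
  i=True, k=False, q=True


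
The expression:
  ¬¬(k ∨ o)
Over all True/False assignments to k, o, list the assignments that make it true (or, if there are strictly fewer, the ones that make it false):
is false only for:
  k=False, o=False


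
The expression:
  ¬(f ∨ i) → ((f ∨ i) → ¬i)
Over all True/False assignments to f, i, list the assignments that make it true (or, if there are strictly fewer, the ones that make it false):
is always true.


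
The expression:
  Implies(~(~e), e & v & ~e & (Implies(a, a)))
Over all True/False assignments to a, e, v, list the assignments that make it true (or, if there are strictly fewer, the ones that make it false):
is true only for:
  a=False, e=False, v=False;
  a=False, e=False, v=True;
  a=True, e=False, v=False;
  a=True, e=False, v=True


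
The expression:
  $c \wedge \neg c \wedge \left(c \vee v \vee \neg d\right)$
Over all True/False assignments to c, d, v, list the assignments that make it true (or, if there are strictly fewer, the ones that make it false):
is never true.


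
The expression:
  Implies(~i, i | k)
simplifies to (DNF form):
i | k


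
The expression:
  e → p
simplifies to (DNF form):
p ∨ ¬e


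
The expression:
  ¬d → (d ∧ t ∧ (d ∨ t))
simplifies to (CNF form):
d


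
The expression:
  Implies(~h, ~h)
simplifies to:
True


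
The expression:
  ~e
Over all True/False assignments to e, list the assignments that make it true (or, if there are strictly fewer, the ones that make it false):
is true only for:
  e=False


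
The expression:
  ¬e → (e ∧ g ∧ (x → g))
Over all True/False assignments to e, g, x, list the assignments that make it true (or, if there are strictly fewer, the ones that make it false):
is true only for:
  e=True, g=False, x=False;
  e=True, g=False, x=True;
  e=True, g=True, x=False;
  e=True, g=True, x=True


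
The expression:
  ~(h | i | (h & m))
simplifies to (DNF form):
~h & ~i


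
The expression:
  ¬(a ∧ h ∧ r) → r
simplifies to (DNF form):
r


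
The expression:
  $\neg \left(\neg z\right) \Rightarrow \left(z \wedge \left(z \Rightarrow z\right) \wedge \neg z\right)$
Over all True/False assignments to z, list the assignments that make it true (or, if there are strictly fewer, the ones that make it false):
is true only for:
  z=False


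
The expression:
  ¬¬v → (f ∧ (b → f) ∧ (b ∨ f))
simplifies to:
f ∨ ¬v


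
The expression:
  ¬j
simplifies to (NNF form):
¬j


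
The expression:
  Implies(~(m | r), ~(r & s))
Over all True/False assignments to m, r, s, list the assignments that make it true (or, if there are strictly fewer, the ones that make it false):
is always true.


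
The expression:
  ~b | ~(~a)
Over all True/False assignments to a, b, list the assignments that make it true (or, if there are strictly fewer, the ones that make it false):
is false only for:
  a=False, b=True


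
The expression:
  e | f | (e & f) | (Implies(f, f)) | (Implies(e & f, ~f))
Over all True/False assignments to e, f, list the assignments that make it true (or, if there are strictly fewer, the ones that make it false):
is always true.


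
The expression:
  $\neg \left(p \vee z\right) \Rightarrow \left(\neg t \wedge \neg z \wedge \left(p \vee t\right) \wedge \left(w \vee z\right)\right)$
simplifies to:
$p \vee z$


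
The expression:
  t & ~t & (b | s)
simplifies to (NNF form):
False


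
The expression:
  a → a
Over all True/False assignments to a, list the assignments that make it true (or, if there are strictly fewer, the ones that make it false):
is always true.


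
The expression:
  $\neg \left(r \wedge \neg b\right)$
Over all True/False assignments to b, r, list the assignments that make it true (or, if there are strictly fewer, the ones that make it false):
is false only for:
  b=False, r=True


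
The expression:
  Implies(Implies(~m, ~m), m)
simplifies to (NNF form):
m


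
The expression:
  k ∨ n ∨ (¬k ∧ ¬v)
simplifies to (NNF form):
k ∨ n ∨ ¬v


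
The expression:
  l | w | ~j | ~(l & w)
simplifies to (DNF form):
True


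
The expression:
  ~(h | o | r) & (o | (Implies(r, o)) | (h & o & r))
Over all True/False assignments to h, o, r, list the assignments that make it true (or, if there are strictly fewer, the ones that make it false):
is true only for:
  h=False, o=False, r=False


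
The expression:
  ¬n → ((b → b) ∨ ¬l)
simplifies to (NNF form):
True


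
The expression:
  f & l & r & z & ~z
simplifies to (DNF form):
False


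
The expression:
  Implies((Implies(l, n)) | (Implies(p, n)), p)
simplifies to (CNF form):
p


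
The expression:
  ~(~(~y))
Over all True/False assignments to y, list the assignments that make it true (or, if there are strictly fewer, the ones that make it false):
is true only for:
  y=False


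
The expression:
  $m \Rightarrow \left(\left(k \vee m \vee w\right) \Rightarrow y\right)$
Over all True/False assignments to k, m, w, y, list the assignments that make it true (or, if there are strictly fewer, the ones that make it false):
is false only for:
  k=False, m=True, w=False, y=False;
  k=False, m=True, w=True, y=False;
  k=True, m=True, w=False, y=False;
  k=True, m=True, w=True, y=False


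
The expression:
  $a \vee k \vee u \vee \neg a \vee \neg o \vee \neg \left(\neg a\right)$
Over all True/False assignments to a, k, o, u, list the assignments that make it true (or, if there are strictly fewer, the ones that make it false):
is always true.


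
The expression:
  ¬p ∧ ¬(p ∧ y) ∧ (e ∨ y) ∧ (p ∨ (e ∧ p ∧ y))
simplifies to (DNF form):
False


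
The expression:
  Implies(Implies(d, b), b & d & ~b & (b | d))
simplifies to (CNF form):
d & ~b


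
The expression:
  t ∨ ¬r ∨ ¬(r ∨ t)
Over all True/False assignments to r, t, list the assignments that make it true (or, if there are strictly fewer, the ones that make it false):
is false only for:
  r=True, t=False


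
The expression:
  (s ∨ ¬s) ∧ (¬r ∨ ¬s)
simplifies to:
¬r ∨ ¬s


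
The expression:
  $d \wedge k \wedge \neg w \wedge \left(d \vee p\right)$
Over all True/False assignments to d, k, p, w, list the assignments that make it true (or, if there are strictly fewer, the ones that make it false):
is true only for:
  d=True, k=True, p=False, w=False;
  d=True, k=True, p=True, w=False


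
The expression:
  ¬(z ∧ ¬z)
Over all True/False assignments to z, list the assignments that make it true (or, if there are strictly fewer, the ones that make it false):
is always true.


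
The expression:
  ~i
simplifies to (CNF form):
~i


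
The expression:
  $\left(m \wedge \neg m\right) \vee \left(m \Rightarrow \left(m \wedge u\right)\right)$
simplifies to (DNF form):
$u \vee \neg m$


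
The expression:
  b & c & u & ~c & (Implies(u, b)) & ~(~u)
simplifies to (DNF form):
False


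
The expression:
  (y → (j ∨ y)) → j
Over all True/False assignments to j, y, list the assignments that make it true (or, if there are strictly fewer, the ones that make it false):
is true only for:
  j=True, y=False;
  j=True, y=True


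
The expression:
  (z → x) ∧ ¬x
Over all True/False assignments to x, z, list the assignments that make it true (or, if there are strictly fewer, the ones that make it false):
is true only for:
  x=False, z=False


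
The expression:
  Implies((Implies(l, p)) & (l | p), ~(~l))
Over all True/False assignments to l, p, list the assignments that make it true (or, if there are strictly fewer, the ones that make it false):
is false only for:
  l=False, p=True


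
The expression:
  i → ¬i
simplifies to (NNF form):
¬i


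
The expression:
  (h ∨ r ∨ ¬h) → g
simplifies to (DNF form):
g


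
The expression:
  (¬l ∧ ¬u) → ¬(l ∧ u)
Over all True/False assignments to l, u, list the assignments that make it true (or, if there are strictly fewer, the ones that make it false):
is always true.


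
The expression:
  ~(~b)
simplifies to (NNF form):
b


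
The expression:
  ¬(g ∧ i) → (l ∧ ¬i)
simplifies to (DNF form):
(g ∧ i) ∨ (l ∧ ¬i)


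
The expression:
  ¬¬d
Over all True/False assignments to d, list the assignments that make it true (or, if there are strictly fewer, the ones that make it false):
is true only for:
  d=True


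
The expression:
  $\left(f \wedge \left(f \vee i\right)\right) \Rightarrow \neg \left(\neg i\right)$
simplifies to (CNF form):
$i \vee \neg f$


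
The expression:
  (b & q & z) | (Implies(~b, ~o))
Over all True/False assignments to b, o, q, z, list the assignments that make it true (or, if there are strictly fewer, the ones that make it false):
is false only for:
  b=False, o=True, q=False, z=False;
  b=False, o=True, q=False, z=True;
  b=False, o=True, q=True, z=False;
  b=False, o=True, q=True, z=True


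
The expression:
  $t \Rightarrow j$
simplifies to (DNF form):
$j \vee \neg t$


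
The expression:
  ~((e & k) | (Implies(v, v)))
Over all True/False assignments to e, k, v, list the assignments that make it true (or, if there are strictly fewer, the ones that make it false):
is never true.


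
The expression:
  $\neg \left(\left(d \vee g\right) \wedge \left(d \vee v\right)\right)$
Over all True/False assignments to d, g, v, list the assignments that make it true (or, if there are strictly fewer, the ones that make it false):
is true only for:
  d=False, g=False, v=False;
  d=False, g=False, v=True;
  d=False, g=True, v=False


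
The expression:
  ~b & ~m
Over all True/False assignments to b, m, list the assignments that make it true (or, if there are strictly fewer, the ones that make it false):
is true only for:
  b=False, m=False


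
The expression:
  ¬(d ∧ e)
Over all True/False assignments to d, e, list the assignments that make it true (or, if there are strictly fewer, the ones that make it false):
is false only for:
  d=True, e=True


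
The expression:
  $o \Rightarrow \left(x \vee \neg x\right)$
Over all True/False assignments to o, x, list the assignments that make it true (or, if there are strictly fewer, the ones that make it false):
is always true.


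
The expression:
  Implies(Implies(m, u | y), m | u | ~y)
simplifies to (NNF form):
m | u | ~y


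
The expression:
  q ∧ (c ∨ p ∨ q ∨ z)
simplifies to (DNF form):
q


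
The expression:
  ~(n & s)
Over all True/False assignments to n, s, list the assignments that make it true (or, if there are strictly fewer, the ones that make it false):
is false only for:
  n=True, s=True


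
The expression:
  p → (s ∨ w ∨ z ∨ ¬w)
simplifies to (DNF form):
True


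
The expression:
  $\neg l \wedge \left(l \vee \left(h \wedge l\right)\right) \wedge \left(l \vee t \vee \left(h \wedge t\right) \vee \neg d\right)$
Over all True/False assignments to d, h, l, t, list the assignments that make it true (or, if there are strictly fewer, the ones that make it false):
is never true.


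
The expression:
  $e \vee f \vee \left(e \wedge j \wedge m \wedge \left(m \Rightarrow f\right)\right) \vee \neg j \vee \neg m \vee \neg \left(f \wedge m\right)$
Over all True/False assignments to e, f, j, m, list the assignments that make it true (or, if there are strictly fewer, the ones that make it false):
is always true.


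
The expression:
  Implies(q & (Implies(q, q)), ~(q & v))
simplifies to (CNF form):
~q | ~v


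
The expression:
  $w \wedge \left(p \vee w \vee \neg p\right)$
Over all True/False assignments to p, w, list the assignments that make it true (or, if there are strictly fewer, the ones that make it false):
is true only for:
  p=False, w=True;
  p=True, w=True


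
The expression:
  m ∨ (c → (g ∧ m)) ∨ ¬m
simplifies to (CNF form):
True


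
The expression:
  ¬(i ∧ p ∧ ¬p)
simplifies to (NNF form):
True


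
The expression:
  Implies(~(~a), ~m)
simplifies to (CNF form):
~a | ~m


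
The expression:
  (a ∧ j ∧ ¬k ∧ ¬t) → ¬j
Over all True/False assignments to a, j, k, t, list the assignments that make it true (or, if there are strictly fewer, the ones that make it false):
is false only for:
  a=True, j=True, k=False, t=False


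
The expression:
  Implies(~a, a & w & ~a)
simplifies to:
a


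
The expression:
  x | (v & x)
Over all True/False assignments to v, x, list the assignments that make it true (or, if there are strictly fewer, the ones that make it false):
is true only for:
  v=False, x=True;
  v=True, x=True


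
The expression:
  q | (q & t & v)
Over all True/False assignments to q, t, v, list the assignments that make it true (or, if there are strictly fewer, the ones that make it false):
is true only for:
  q=True, t=False, v=False;
  q=True, t=False, v=True;
  q=True, t=True, v=False;
  q=True, t=True, v=True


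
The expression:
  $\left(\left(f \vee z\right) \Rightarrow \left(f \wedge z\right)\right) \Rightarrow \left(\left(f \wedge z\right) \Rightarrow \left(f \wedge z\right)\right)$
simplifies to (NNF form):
$\text{True}$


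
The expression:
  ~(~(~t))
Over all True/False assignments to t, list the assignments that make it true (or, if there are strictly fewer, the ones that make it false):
is true only for:
  t=False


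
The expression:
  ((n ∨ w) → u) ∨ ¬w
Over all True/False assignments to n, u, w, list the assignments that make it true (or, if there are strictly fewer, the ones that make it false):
is false only for:
  n=False, u=False, w=True;
  n=True, u=False, w=True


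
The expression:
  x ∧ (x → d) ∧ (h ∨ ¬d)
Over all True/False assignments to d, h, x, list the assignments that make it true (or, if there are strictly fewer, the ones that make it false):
is true only for:
  d=True, h=True, x=True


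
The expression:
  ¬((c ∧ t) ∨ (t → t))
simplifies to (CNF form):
False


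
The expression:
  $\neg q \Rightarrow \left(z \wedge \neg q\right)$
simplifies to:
$q \vee z$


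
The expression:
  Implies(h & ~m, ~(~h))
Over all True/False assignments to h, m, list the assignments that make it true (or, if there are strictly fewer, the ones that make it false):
is always true.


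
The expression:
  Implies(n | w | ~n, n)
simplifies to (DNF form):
n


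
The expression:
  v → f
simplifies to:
f ∨ ¬v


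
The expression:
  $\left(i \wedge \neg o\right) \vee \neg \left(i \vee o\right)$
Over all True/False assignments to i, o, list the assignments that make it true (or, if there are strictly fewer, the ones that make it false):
is true only for:
  i=False, o=False;
  i=True, o=False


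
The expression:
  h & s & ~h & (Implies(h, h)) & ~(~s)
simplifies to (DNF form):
False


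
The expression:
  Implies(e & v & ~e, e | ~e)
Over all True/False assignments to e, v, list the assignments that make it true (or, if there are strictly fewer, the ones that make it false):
is always true.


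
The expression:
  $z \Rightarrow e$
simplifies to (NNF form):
$e \vee \neg z$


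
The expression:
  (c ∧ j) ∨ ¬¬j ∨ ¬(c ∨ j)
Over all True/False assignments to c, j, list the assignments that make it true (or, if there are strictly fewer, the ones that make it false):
is false only for:
  c=True, j=False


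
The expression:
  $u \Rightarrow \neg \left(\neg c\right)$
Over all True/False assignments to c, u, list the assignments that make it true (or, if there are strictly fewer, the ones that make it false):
is false only for:
  c=False, u=True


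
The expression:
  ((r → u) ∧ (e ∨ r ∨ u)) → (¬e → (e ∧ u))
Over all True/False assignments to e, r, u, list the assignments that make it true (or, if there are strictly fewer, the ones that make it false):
is false only for:
  e=False, r=False, u=True;
  e=False, r=True, u=True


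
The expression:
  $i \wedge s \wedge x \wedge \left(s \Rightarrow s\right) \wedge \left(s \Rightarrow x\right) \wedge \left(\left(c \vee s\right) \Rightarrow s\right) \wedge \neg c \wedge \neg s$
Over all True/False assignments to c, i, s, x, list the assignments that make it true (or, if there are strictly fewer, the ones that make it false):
is never true.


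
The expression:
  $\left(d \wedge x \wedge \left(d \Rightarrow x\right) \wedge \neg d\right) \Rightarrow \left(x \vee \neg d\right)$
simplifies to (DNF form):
$\text{True}$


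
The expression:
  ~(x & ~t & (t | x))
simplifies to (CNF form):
t | ~x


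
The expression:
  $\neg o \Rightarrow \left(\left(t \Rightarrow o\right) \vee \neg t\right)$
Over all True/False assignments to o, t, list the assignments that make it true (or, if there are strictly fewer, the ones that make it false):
is false only for:
  o=False, t=True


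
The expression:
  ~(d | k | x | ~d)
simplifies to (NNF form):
False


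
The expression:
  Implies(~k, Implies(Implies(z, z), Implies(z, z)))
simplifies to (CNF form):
True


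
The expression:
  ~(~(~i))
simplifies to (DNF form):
~i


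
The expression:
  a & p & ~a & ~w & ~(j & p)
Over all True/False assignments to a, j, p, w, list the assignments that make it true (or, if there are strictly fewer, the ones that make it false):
is never true.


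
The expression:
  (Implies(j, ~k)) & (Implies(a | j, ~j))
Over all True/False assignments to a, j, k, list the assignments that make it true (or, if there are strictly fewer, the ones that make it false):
is true only for:
  a=False, j=False, k=False;
  a=False, j=False, k=True;
  a=True, j=False, k=False;
  a=True, j=False, k=True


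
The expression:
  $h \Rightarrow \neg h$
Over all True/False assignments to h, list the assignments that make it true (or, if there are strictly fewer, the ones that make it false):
is true only for:
  h=False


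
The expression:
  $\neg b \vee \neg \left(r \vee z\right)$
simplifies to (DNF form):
$\left(\neg r \wedge \neg z\right) \vee \neg b$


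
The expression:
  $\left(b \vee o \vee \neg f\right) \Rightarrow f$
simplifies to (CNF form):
$f$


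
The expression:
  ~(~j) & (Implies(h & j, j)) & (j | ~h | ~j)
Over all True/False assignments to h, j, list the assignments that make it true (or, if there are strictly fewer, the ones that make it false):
is true only for:
  h=False, j=True;
  h=True, j=True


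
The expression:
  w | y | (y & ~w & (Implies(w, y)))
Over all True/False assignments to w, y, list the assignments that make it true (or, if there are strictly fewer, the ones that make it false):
is false only for:
  w=False, y=False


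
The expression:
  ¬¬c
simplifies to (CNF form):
c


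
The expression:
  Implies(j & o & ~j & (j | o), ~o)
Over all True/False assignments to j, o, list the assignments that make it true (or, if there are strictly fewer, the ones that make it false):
is always true.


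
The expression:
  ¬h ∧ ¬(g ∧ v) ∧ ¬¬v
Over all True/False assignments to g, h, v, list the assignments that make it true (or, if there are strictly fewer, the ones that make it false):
is true only for:
  g=False, h=False, v=True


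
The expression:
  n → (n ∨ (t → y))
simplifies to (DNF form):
True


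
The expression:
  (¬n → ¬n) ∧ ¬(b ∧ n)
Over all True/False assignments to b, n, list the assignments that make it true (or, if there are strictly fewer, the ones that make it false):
is false only for:
  b=True, n=True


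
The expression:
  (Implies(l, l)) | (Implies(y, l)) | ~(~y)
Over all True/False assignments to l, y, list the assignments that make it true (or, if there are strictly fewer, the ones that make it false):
is always true.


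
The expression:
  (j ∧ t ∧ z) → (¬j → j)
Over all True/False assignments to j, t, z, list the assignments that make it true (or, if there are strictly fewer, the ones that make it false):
is always true.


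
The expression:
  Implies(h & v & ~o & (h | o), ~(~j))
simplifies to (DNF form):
j | o | ~h | ~v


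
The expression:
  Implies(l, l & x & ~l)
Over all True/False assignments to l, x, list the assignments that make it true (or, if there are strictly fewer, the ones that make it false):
is true only for:
  l=False, x=False;
  l=False, x=True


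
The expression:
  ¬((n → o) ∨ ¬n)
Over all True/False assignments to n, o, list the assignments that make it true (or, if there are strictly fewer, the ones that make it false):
is true only for:
  n=True, o=False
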